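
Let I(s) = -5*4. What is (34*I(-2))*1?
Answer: -680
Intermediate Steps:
I(s) = -20
(34*I(-2))*1 = (34*(-20))*1 = -680*1 = -680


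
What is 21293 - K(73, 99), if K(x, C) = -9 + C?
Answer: 21203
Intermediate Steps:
21293 - K(73, 99) = 21293 - (-9 + 99) = 21293 - 1*90 = 21293 - 90 = 21203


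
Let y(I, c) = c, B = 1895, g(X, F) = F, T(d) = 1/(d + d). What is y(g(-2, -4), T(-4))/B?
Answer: -1/15160 ≈ -6.5963e-5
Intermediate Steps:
T(d) = 1/(2*d)
y(g(-2, -4), T(-4))/B = ((½)/(-4))/1895 = ((½)*(-¼))*(1/1895) = -⅛*1/1895 = -1/15160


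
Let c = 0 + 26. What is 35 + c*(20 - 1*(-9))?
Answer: 789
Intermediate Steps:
c = 26
35 + c*(20 - 1*(-9)) = 35 + 26*(20 - 1*(-9)) = 35 + 26*(20 + 9) = 35 + 26*29 = 35 + 754 = 789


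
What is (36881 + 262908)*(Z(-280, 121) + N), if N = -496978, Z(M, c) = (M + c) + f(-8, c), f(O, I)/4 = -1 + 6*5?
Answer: -149001428569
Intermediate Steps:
f(O, I) = 116 (f(O, I) = 4*(-1 + 6*5) = 4*(-1 + 30) = 4*29 = 116)
Z(M, c) = 116 + M + c (Z(M, c) = (M + c) + 116 = 116 + M + c)
(36881 + 262908)*(Z(-280, 121) + N) = (36881 + 262908)*((116 - 280 + 121) - 496978) = 299789*(-43 - 496978) = 299789*(-497021) = -149001428569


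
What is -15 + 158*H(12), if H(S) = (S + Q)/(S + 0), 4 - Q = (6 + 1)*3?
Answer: -485/6 ≈ -80.833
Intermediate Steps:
Q = -17 (Q = 4 - (6 + 1)*3 = 4 - 7*3 = 4 - 1*21 = 4 - 21 = -17)
H(S) = (-17 + S)/S (H(S) = (S - 17)/(S + 0) = (-17 + S)/S)
-15 + 158*H(12) = -15 + 158*((-17 + 12)/12) = -15 + 158*((1/12)*(-5)) = -15 + 158*(-5/12) = -15 - 395/6 = -485/6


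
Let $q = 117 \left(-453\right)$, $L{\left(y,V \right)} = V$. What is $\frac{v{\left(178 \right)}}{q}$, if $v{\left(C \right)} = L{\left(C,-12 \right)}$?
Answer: $\frac{4}{17667} \approx 0.00022641$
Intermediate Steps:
$v{\left(C \right)} = -12$
$q = -53001$
$\frac{v{\left(178 \right)}}{q} = - \frac{12}{-53001} = \left(-12\right) \left(- \frac{1}{53001}\right) = \frac{4}{17667}$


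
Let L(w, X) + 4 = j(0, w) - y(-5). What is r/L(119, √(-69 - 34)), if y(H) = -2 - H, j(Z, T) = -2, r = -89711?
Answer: 89711/9 ≈ 9967.9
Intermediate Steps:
L(w, X) = -9 (L(w, X) = -4 + (-2 - (-2 - 1*(-5))) = -4 + (-2 - (-2 + 5)) = -4 + (-2 - 1*3) = -4 + (-2 - 3) = -4 - 5 = -9)
r/L(119, √(-69 - 34)) = -89711/(-9) = -89711*(-⅑) = 89711/9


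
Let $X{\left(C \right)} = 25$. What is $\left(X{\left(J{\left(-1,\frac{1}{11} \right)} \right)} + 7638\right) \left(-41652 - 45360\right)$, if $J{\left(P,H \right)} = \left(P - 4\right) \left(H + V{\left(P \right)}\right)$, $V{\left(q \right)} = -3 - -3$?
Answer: $-666772956$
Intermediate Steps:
$V{\left(q \right)} = 0$ ($V{\left(q \right)} = -3 + 3 = 0$)
$J{\left(P,H \right)} = H \left(-4 + P\right)$ ($J{\left(P,H \right)} = \left(P - 4\right) \left(H + 0\right) = \left(-4 + P\right) H = H \left(-4 + P\right)$)
$\left(X{\left(J{\left(-1,\frac{1}{11} \right)} \right)} + 7638\right) \left(-41652 - 45360\right) = \left(25 + 7638\right) \left(-41652 - 45360\right) = 7663 \left(-87012\right) = -666772956$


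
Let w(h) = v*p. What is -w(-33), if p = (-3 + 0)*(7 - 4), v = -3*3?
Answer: -81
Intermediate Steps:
v = -9
p = -9 (p = -3*3 = -9)
w(h) = 81 (w(h) = -9*(-9) = 81)
-w(-33) = -1*81 = -81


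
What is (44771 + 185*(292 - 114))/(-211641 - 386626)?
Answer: -77701/598267 ≈ -0.12988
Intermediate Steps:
(44771 + 185*(292 - 114))/(-211641 - 386626) = (44771 + 185*178)/(-598267) = (44771 + 32930)*(-1/598267) = 77701*(-1/598267) = -77701/598267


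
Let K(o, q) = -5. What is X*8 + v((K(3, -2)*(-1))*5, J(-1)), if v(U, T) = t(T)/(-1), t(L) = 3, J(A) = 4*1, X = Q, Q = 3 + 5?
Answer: 61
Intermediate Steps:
Q = 8
X = 8
J(A) = 4
v(U, T) = -3 (v(U, T) = 3/(-1) = 3*(-1) = -3)
X*8 + v((K(3, -2)*(-1))*5, J(-1)) = 8*8 - 3 = 64 - 3 = 61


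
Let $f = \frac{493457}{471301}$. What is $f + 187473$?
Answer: $\frac{88356705830}{471301} \approx 1.8747 \cdot 10^{5}$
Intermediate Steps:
$f = \frac{493457}{471301}$ ($f = 493457 \cdot \frac{1}{471301} = \frac{493457}{471301} \approx 1.047$)
$f + 187473 = \frac{493457}{471301} + 187473 = \frac{88356705830}{471301}$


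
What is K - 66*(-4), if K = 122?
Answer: 386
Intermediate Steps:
K - 66*(-4) = 122 - 66*(-4) = 122 + 264 = 386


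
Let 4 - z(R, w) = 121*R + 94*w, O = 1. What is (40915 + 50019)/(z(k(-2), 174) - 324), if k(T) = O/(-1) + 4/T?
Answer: -90934/16313 ≈ -5.5743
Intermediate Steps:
k(T) = -1 + 4/T (k(T) = 1/(-1) + 4/T = 1*(-1) + 4/T = -1 + 4/T)
z(R, w) = 4 - 121*R - 94*w (z(R, w) = 4 - (121*R + 94*w) = 4 - (94*w + 121*R) = 4 + (-121*R - 94*w) = 4 - 121*R - 94*w)
(40915 + 50019)/(z(k(-2), 174) - 324) = (40915 + 50019)/((4 - 121*(4 - 1*(-2))/(-2) - 94*174) - 324) = 90934/((4 - (-121)*(4 + 2)/2 - 16356) - 324) = 90934/((4 - (-121)*6/2 - 16356) - 324) = 90934/((4 - 121*(-3) - 16356) - 324) = 90934/((4 + 363 - 16356) - 324) = 90934/(-15989 - 324) = 90934/(-16313) = 90934*(-1/16313) = -90934/16313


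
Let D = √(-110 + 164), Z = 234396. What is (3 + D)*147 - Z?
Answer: -233955 + 441*√6 ≈ -2.3287e+5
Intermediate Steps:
D = 3*√6 (D = √54 = 3*√6 ≈ 7.3485)
(3 + D)*147 - Z = (3 + 3*√6)*147 - 1*234396 = (441 + 441*√6) - 234396 = -233955 + 441*√6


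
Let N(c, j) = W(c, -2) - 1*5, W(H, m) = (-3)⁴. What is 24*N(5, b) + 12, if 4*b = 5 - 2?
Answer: 1836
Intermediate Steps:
W(H, m) = 81
b = ¾ (b = (5 - 2)/4 = (¼)*3 = ¾ ≈ 0.75000)
N(c, j) = 76 (N(c, j) = 81 - 1*5 = 81 - 5 = 76)
24*N(5, b) + 12 = 24*76 + 12 = 1824 + 12 = 1836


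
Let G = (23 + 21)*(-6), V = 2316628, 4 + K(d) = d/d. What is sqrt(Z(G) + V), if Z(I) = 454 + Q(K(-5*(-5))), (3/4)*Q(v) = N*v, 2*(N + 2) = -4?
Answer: sqrt(2317098) ≈ 1522.2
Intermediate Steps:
N = -4 (N = -2 + (1/2)*(-4) = -2 - 2 = -4)
K(d) = -3 (K(d) = -4 + d/d = -4 + 1 = -3)
Q(v) = -16*v/3 (Q(v) = 4*(-4*v)/3 = -16*v/3)
G = -264 (G = 44*(-6) = -264)
Z(I) = 470 (Z(I) = 454 - 16/3*(-3) = 454 + 16 = 470)
sqrt(Z(G) + V) = sqrt(470 + 2316628) = sqrt(2317098)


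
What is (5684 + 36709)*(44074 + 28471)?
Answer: 3075400185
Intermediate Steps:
(5684 + 36709)*(44074 + 28471) = 42393*72545 = 3075400185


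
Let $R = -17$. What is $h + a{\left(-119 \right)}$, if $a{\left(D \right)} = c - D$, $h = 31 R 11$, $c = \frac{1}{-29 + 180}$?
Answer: $- \frac{857377}{151} \approx -5678.0$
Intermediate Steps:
$c = \frac{1}{151} \approx 0.0066225$
$h = -5797$ ($h = 31 \left(-17\right) 11 = \left(-527\right) 11 = -5797$)
$a{\left(D \right)} = \frac{1}{151} - D$
$h + a{\left(-119 \right)} = -5797 + \left(\frac{1}{151} - -119\right) = -5797 + \left(\frac{1}{151} + 119\right) = -5797 + \frac{17970}{151} = - \frac{857377}{151}$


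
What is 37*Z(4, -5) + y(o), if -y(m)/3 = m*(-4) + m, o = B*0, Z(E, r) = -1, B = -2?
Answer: -37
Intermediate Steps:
o = 0 (o = -2*0 = 0)
y(m) = 9*m (y(m) = -3*(m*(-4) + m) = -3*(-4*m + m) = -(-9)*m = 9*m)
37*Z(4, -5) + y(o) = 37*(-1) + 9*0 = -37 + 0 = -37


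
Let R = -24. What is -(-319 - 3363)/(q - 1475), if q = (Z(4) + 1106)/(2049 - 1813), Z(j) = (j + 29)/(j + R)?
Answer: -17379040/6939913 ≈ -2.5042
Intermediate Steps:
Z(j) = (29 + j)/(-24 + j) (Z(j) = (j + 29)/(j - 24) = (29 + j)/(-24 + j))
q = 22087/4720 (q = ((29 + 4)/(-24 + 4) + 1106)/(2049 - 1813) = (33/(-20) + 1106)/236 = (-1/20*33 + 1106)*(1/236) = (-33/20 + 1106)*(1/236) = (22087/20)*(1/236) = 22087/4720 ≈ 4.6795)
-(-319 - 3363)/(q - 1475) = -(-319 - 3363)/(22087/4720 - 1475) = -(-3682)/(-6939913/4720) = -(-3682)*(-4720)/6939913 = -1*17379040/6939913 = -17379040/6939913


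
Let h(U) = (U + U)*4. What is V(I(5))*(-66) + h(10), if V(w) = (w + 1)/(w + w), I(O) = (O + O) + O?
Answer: 224/5 ≈ 44.800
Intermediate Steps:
h(U) = 8*U (h(U) = (2*U)*4 = 8*U)
I(O) = 3*O (I(O) = 2*O + O = 3*O)
V(w) = (1 + w)/(2*w) (V(w) = (1 + w)/((2*w)) = (1 + w)*(1/(2*w)) = (1 + w)/(2*w))
V(I(5))*(-66) + h(10) = ((1 + 3*5)/(2*((3*5))))*(-66) + 8*10 = ((1/2)*(1 + 15)/15)*(-66) + 80 = ((1/2)*(1/15)*16)*(-66) + 80 = (8/15)*(-66) + 80 = -176/5 + 80 = 224/5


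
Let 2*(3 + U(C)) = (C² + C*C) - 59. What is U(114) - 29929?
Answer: -33931/2 ≈ -16966.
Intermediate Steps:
U(C) = -65/2 + C² (U(C) = -3 + ((C² + C*C) - 59)/2 = -3 + ((C² + C²) - 59)/2 = -3 + (2*C² - 59)/2 = -3 + (-59 + 2*C²)/2 = -3 + (-59/2 + C²) = -65/2 + C²)
U(114) - 29929 = (-65/2 + 114²) - 29929 = (-65/2 + 12996) - 29929 = 25927/2 - 29929 = -33931/2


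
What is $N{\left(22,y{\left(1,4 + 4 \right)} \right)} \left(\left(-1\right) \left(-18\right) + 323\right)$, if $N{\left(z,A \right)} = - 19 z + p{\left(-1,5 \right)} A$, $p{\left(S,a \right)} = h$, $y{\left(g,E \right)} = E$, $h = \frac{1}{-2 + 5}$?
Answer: $- \frac{424886}{3} \approx -1.4163 \cdot 10^{5}$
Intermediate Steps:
$h = \frac{1}{3} \approx 0.33333$
$p{\left(S,a \right)} = \frac{1}{3}$
$N{\left(z,A \right)} = - 19 z + \frac{A}{3}$
$N{\left(22,y{\left(1,4 + 4 \right)} \right)} \left(\left(-1\right) \left(-18\right) + 323\right) = \left(\left(-19\right) 22 + \frac{4 + 4}{3}\right) \left(\left(-1\right) \left(-18\right) + 323\right) = \left(-418 + \frac{1}{3} \cdot 8\right) \left(18 + 323\right) = \left(-418 + \frac{8}{3}\right) 341 = \left(- \frac{1246}{3}\right) 341 = - \frac{424886}{3}$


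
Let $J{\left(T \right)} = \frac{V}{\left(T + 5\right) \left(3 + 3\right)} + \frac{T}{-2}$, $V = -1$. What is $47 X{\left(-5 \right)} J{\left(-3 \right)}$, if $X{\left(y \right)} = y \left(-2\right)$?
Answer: $\frac{3995}{6} \approx 665.83$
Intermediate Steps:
$X{\left(y \right)} = - 2 y$
$J{\left(T \right)} = - \frac{1}{30 + 6 T} - \frac{T}{2}$ ($J{\left(T \right)} = - \frac{1}{\left(T + 5\right) \left(3 + 3\right)} + \frac{T}{-2} = - \frac{1}{\left(5 + T\right) 6} + T \left(- \frac{1}{2}\right) = - \frac{1}{30 + 6 T} - \frac{T}{2}$)
$47 X{\left(-5 \right)} J{\left(-3 \right)} = 47 \left(\left(-2\right) \left(-5\right)\right) \frac{-1 - -45 - 3 \left(-3\right)^{2}}{6 \left(5 - 3\right)} = 47 \cdot 10 \frac{-1 + 45 - 27}{6 \cdot 2} = 470 \cdot \frac{1}{6} \cdot \frac{1}{2} \left(-1 + 45 - 27\right) = 470 \cdot \frac{1}{6} \cdot \frac{1}{2} \cdot 17 = 470 \cdot \frac{17}{12} = \frac{3995}{6}$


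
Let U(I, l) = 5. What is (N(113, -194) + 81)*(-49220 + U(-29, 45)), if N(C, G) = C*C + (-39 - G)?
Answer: -640041075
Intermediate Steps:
N(C, G) = -39 + C² - G (N(C, G) = C² + (-39 - G) = -39 + C² - G)
(N(113, -194) + 81)*(-49220 + U(-29, 45)) = ((-39 + 113² - 1*(-194)) + 81)*(-49220 + 5) = ((-39 + 12769 + 194) + 81)*(-49215) = (12924 + 81)*(-49215) = 13005*(-49215) = -640041075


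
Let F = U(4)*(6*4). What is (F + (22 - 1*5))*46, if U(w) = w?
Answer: 5198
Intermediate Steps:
F = 96 (F = 4*(6*4) = 4*24 = 96)
(F + (22 - 1*5))*46 = (96 + (22 - 1*5))*46 = (96 + (22 - 5))*46 = (96 + 17)*46 = 113*46 = 5198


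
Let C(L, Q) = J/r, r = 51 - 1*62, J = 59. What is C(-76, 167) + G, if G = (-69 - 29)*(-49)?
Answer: 52763/11 ≈ 4796.6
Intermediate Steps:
r = -11 (r = 51 - 62 = -11)
C(L, Q) = -59/11 (C(L, Q) = 59/(-11) = 59*(-1/11) = -59/11)
G = 4802 (G = -98*(-49) = 4802)
C(-76, 167) + G = -59/11 + 4802 = 52763/11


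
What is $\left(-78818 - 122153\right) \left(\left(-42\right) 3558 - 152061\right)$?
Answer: $60592153587$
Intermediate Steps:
$\left(-78818 - 122153\right) \left(\left(-42\right) 3558 - 152061\right) = - 200971 \left(-149436 - 152061\right) = \left(-200971\right) \left(-301497\right) = 60592153587$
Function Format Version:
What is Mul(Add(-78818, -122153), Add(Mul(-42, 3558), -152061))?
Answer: 60592153587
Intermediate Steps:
Mul(Add(-78818, -122153), Add(Mul(-42, 3558), -152061)) = Mul(-200971, Add(-149436, -152061)) = Mul(-200971, -301497) = 60592153587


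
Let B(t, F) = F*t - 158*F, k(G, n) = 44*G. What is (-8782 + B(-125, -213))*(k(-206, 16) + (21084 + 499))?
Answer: 644690943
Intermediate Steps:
B(t, F) = -158*F + F*t
(-8782 + B(-125, -213))*(k(-206, 16) + (21084 + 499)) = (-8782 - 213*(-158 - 125))*(44*(-206) + (21084 + 499)) = (-8782 - 213*(-283))*(-9064 + 21583) = (-8782 + 60279)*12519 = 51497*12519 = 644690943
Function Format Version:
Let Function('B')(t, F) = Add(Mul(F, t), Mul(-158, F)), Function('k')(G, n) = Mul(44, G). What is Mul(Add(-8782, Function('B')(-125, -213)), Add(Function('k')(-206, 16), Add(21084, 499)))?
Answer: 644690943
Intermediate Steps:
Function('B')(t, F) = Add(Mul(-158, F), Mul(F, t))
Mul(Add(-8782, Function('B')(-125, -213)), Add(Function('k')(-206, 16), Add(21084, 499))) = Mul(Add(-8782, Mul(-213, Add(-158, -125))), Add(Mul(44, -206), Add(21084, 499))) = Mul(Add(-8782, Mul(-213, -283)), Add(-9064, 21583)) = Mul(Add(-8782, 60279), 12519) = Mul(51497, 12519) = 644690943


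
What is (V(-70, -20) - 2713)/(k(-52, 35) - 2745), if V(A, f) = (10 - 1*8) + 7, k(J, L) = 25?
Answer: 169/170 ≈ 0.99412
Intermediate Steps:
V(A, f) = 9 (V(A, f) = (10 - 8) + 7 = 2 + 7 = 9)
(V(-70, -20) - 2713)/(k(-52, 35) - 2745) = (9 - 2713)/(25 - 2745) = -2704/(-2720) = -2704*(-1/2720) = 169/170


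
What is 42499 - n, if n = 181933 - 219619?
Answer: 80185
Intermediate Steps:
n = -37686
42499 - n = 42499 - 1*(-37686) = 42499 + 37686 = 80185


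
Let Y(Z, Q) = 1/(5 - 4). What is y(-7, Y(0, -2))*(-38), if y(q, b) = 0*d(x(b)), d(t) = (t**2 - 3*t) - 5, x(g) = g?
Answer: 0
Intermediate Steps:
d(t) = -5 + t**2 - 3*t
Y(Z, Q) = 1 (Y(Z, Q) = 1/1 = 1)
y(q, b) = 0 (y(q, b) = 0*(-5 + b**2 - 3*b) = 0)
y(-7, Y(0, -2))*(-38) = 0*(-38) = 0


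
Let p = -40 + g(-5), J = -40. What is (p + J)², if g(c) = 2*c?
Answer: 8100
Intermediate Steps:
p = -50 (p = -40 + 2*(-5) = -40 - 10 = -50)
(p + J)² = (-50 - 40)² = (-90)² = 8100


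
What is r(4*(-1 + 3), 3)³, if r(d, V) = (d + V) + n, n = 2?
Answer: 2197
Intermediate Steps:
r(d, V) = 2 + V + d (r(d, V) = (d + V) + 2 = (V + d) + 2 = 2 + V + d)
r(4*(-1 + 3), 3)³ = (2 + 3 + 4*(-1 + 3))³ = (2 + 3 + 4*2)³ = (2 + 3 + 8)³ = 13³ = 2197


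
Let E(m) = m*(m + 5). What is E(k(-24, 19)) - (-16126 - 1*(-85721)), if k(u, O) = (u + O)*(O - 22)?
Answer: -69295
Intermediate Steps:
k(u, O) = (-22 + O)*(O + u) (k(u, O) = (O + u)*(-22 + O) = (-22 + O)*(O + u))
E(m) = m*(5 + m)
E(k(-24, 19)) - (-16126 - 1*(-85721)) = (19**2 - 22*19 - 22*(-24) + 19*(-24))*(5 + (19**2 - 22*19 - 22*(-24) + 19*(-24))) - (-16126 - 1*(-85721)) = (361 - 418 + 528 - 456)*(5 + (361 - 418 + 528 - 456)) - (-16126 + 85721) = 15*(5 + 15) - 1*69595 = 15*20 - 69595 = 300 - 69595 = -69295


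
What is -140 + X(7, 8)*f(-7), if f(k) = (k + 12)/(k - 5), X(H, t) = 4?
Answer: -425/3 ≈ -141.67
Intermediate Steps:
f(k) = (12 + k)/(-5 + k)
-140 + X(7, 8)*f(-7) = -140 + 4*((12 - 7)/(-5 - 7)) = -140 + 4*(5/(-12)) = -140 + 4*(-1/12*5) = -140 + 4*(-5/12) = -140 - 5/3 = -425/3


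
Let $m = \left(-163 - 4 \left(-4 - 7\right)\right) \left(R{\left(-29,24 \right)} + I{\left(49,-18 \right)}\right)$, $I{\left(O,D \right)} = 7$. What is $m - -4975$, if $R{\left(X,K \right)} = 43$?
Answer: $-975$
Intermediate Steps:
$m = -5950$ ($m = \left(-163 - 4 \left(-4 - 7\right)\right) \left(43 + 7\right) = \left(-163 - -44\right) 50 = \left(-163 + 44\right) 50 = \left(-119\right) 50 = -5950$)
$m - -4975 = -5950 - -4975 = -5950 + 4975 = -975$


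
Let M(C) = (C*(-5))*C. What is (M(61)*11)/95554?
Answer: -204655/95554 ≈ -2.1418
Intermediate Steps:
M(C) = -5*C**2 (M(C) = (-5*C)*C = -5*C**2)
(M(61)*11)/95554 = (-5*61**2*11)/95554 = (-5*3721*11)*(1/95554) = -18605*11*(1/95554) = -204655*1/95554 = -204655/95554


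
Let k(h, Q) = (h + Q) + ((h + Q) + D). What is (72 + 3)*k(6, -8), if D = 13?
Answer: 675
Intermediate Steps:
k(h, Q) = 13 + 2*Q + 2*h (k(h, Q) = (h + Q) + ((h + Q) + 13) = (Q + h) + ((Q + h) + 13) = (Q + h) + (13 + Q + h) = 13 + 2*Q + 2*h)
(72 + 3)*k(6, -8) = (72 + 3)*(13 + 2*(-8) + 2*6) = 75*(13 - 16 + 12) = 75*9 = 675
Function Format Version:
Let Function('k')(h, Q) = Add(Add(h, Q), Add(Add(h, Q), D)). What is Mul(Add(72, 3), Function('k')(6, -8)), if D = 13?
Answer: 675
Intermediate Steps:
Function('k')(h, Q) = Add(13, Mul(2, Q), Mul(2, h)) (Function('k')(h, Q) = Add(Add(h, Q), Add(Add(h, Q), 13)) = Add(Add(Q, h), Add(Add(Q, h), 13)) = Add(Add(Q, h), Add(13, Q, h)) = Add(13, Mul(2, Q), Mul(2, h)))
Mul(Add(72, 3), Function('k')(6, -8)) = Mul(Add(72, 3), Add(13, Mul(2, -8), Mul(2, 6))) = Mul(75, Add(13, -16, 12)) = Mul(75, 9) = 675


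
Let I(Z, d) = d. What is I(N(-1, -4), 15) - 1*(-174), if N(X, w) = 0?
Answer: 189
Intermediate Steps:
I(N(-1, -4), 15) - 1*(-174) = 15 - 1*(-174) = 15 + 174 = 189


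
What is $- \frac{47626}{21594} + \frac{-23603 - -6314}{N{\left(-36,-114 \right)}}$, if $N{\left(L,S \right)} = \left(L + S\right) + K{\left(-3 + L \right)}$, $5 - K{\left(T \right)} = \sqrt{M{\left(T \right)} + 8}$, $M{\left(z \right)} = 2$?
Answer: $\frac{590369402}{5042199} - \frac{1921 \sqrt{10}}{2335} \approx 114.48$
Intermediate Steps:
$K{\left(T \right)} = 5 - \sqrt{10}$ ($K{\left(T \right)} = 5 - \sqrt{2 + 8} = 5 - \sqrt{10}$)
$N{\left(L,S \right)} = 5 + L + S - \sqrt{10}$ ($N{\left(L,S \right)} = \left(L + S\right) + \left(5 - \sqrt{10}\right) = 5 + L + S - \sqrt{10}$)
$- \frac{47626}{21594} + \frac{-23603 - -6314}{N{\left(-36,-114 \right)}} = - \frac{47626}{21594} + \frac{-23603 - -6314}{5 - 36 - 114 - \sqrt{10}} = \left(-47626\right) \frac{1}{21594} + \frac{-23603 + 6314}{-145 - \sqrt{10}} = - \frac{23813}{10797} - \frac{17289}{-145 - \sqrt{10}}$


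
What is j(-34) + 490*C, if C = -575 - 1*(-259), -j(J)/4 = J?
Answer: -154704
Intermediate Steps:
j(J) = -4*J
C = -316 (C = -575 + 259 = -316)
j(-34) + 490*C = -4*(-34) + 490*(-316) = 136 - 154840 = -154704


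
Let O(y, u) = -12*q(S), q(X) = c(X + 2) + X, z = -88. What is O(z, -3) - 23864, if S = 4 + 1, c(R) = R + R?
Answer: -24092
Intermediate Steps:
c(R) = 2*R
S = 5
q(X) = 4 + 3*X (q(X) = 2*(X + 2) + X = 2*(2 + X) + X = (4 + 2*X) + X = 4 + 3*X)
O(y, u) = -228 (O(y, u) = -12*(4 + 3*5) = -12*(4 + 15) = -12*19 = -228)
O(z, -3) - 23864 = -228 - 23864 = -24092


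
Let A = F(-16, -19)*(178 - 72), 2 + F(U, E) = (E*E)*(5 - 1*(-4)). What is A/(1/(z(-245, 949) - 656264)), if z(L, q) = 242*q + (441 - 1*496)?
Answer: -146849036302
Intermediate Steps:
z(L, q) = -55 + 242*q (z(L, q) = 242*q + (441 - 496) = 242*q - 55 = -55 + 242*q)
F(U, E) = -2 + 9*E**2 (F(U, E) = -2 + (E*E)*(5 - 1*(-4)) = -2 + E**2*(5 + 4) = -2 + E**2*9 = -2 + 9*E**2)
A = 344182 (A = (-2 + 9*(-19)**2)*(178 - 72) = (-2 + 9*361)*106 = (-2 + 3249)*106 = 3247*106 = 344182)
A/(1/(z(-245, 949) - 656264)) = 344182/(1/((-55 + 242*949) - 656264)) = 344182/(1/((-55 + 229658) - 656264)) = 344182/(1/(229603 - 656264)) = 344182/(1/(-426661)) = 344182/(-1/426661) = 344182*(-426661) = -146849036302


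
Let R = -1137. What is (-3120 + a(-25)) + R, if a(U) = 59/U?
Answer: -106484/25 ≈ -4259.4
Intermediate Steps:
(-3120 + a(-25)) + R = (-3120 + 59/(-25)) - 1137 = (-3120 + 59*(-1/25)) - 1137 = (-3120 - 59/25) - 1137 = -78059/25 - 1137 = -106484/25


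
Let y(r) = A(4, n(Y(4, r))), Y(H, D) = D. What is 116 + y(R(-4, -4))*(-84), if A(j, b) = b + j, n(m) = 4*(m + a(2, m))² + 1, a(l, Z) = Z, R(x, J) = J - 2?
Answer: -48688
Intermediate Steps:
R(x, J) = -2 + J
n(m) = 1 + 16*m² (n(m) = 4*(m + m)² + 1 = 4*(2*m)² + 1 = 4*(4*m²) + 1 = 16*m² + 1 = 1 + 16*m²)
y(r) = 5 + 16*r² (y(r) = (1 + 16*r²) + 4 = 5 + 16*r²)
116 + y(R(-4, -4))*(-84) = 116 + (5 + 16*(-2 - 4)²)*(-84) = 116 + (5 + 16*(-6)²)*(-84) = 116 + (5 + 16*36)*(-84) = 116 + (5 + 576)*(-84) = 116 + 581*(-84) = 116 - 48804 = -48688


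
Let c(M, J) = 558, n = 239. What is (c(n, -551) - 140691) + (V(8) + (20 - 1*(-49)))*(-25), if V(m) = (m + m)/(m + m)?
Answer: -141883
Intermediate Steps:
V(m) = 1 (V(m) = (2*m)/((2*m)) = (2*m)*(1/(2*m)) = 1)
(c(n, -551) - 140691) + (V(8) + (20 - 1*(-49)))*(-25) = (558 - 140691) + (1 + (20 - 1*(-49)))*(-25) = -140133 + (1 + (20 + 49))*(-25) = -140133 + (1 + 69)*(-25) = -140133 + 70*(-25) = -140133 - 1750 = -141883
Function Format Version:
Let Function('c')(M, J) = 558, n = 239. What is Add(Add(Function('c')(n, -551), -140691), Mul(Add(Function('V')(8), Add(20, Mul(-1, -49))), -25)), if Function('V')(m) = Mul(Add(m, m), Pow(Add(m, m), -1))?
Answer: -141883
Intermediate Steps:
Function('V')(m) = 1 (Function('V')(m) = Mul(Mul(2, m), Pow(Mul(2, m), -1)) = Mul(Mul(2, m), Mul(Rational(1, 2), Pow(m, -1))) = 1)
Add(Add(Function('c')(n, -551), -140691), Mul(Add(Function('V')(8), Add(20, Mul(-1, -49))), -25)) = Add(Add(558, -140691), Mul(Add(1, Add(20, Mul(-1, -49))), -25)) = Add(-140133, Mul(Add(1, Add(20, 49)), -25)) = Add(-140133, Mul(Add(1, 69), -25)) = Add(-140133, Mul(70, -25)) = Add(-140133, -1750) = -141883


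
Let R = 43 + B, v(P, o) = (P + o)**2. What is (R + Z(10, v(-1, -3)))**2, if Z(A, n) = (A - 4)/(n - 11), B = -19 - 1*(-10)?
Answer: 30976/25 ≈ 1239.0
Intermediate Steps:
B = -9 (B = -19 + 10 = -9)
Z(A, n) = (-4 + A)/(-11 + n)
R = 34 (R = 43 - 9 = 34)
(R + Z(10, v(-1, -3)))**2 = (34 + (-4 + 10)/(-11 + (-1 - 3)**2))**2 = (34 + 6/(-11 + (-4)**2))**2 = (34 + 6/(-11 + 16))**2 = (34 + 6/5)**2 = (176/5)**2 = 30976/25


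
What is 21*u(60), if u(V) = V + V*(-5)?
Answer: -5040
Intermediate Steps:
u(V) = -4*V (u(V) = V - 5*V = -4*V)
21*u(60) = 21*(-4*60) = 21*(-240) = -5040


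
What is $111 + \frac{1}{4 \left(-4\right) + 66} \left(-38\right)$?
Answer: $\frac{2756}{25} \approx 110.24$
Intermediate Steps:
$111 + \frac{1}{4 \left(-4\right) + 66} \left(-38\right) = 111 + \frac{1}{-16 + 66} \left(-38\right) = 111 + \frac{1}{50} \left(-38\right) = 111 - \frac{19}{25} = \frac{2756}{25}$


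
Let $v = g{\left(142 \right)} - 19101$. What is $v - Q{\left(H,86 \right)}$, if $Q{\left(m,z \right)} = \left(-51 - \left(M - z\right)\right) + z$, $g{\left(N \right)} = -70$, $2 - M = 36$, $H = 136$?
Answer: $-19326$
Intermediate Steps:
$M = -34$ ($M = 2 - 36 = -34$)
$v = -19171$ ($v = -70 - 19101 = -19171$)
$Q{\left(m,z \right)} = -17 + 2 z$ ($Q{\left(m,z \right)} = \left(-51 + \left(z - -34\right)\right) + z = \left(-51 + \left(z + 34\right)\right) + z = \left(-51 + \left(34 + z\right)\right) + z = \left(-17 + z\right) + z = -17 + 2 z$)
$v - Q{\left(H,86 \right)} = -19171 - \left(-17 + 2 \cdot 86\right) = -19171 - \left(-17 + 172\right) = -19171 - 155 = -19326$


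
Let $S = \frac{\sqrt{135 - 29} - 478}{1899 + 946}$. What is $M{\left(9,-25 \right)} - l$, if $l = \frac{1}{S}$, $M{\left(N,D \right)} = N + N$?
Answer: $\frac{2735357}{114189} + \frac{2845 \sqrt{106}}{228378} \approx 24.083$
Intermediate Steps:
$S = - \frac{478}{2845} + \frac{\sqrt{106}}{2845}$ ($S = \frac{\sqrt{106} - 478}{2845} = \left(-478 + \sqrt{106}\right) \frac{1}{2845} = - \frac{478}{2845} + \frac{\sqrt{106}}{2845} \approx -0.1644$)
$M{\left(N,D \right)} = 2 N$
$l = \frac{1}{- \frac{478}{2845} + \frac{\sqrt{106}}{2845}} \approx -6.0829$
$M{\left(9,-25 \right)} - l = 2 \cdot 9 - \left(- \frac{679955}{114189} - \frac{2845 \sqrt{106}}{228378}\right) = 18 + \left(\frac{679955}{114189} + \frac{2845 \sqrt{106}}{228378}\right) = \frac{2735357}{114189} + \frac{2845 \sqrt{106}}{228378}$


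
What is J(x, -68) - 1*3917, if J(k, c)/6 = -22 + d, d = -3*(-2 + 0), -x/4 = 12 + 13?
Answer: -4013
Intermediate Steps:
x = -100 (x = -4*(12 + 13) = -4*25 = -100)
d = 6 (d = -3*(-2) = 6)
J(k, c) = -96 (J(k, c) = 6*(-22 + 6) = 6*(-16) = -96)
J(x, -68) - 1*3917 = -96 - 1*3917 = -96 - 3917 = -4013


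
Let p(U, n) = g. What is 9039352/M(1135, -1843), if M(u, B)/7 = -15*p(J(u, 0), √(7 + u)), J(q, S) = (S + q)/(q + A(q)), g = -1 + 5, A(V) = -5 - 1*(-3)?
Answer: -322834/15 ≈ -21522.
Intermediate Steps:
A(V) = -2 (A(V) = -5 + 3 = -2)
g = 4
J(q, S) = (S + q)/(-2 + q) (J(q, S) = (S + q)/(q - 2) = (S + q)/(-2 + q))
p(U, n) = 4
M(u, B) = -420 (M(u, B) = 7*(-15*4) = 7*(-60) = -420)
9039352/M(1135, -1843) = 9039352/(-420) = 9039352*(-1/420) = -322834/15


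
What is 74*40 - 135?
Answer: 2825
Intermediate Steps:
74*40 - 135 = 2960 - 135 = 2825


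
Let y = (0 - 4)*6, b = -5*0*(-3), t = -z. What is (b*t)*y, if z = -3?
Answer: 0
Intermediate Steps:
t = 3 (t = -1*(-3) = 3)
b = 0 (b = 0*(-3) = 0)
y = -24 (y = -4*6 = -24)
(b*t)*y = (0*3)*(-24) = 0*(-24) = 0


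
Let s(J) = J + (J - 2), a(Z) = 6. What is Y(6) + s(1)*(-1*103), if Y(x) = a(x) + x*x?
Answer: 42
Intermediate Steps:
s(J) = -2 + 2*J (s(J) = J + (-2 + J) = -2 + 2*J)
Y(x) = 6 + x**2 (Y(x) = 6 + x*x = 6 + x**2)
Y(6) + s(1)*(-1*103) = (6 + 6**2) + (-2 + 2*1)*(-1*103) = (6 + 36) + (-2 + 2)*(-103) = 42 + 0*(-103) = 42 + 0 = 42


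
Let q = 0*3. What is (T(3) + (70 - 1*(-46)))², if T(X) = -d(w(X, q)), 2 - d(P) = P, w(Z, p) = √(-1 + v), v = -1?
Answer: (114 + I*√2)² ≈ 12994.0 + 322.44*I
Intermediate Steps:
q = 0
w(Z, p) = I*√2 (w(Z, p) = √(-1 - 1) = √(-2) = I*√2)
d(P) = 2 - P
T(X) = -2 + I*√2 (T(X) = -(2 - I*√2) = -2 + I*√2)
(T(3) + (70 - 1*(-46)))² = ((-2 + I*√2) + (70 - 1*(-46)))² = ((-2 + I*√2) + (70 + 46))² = ((-2 + I*√2) + 116)² = (114 + I*√2)²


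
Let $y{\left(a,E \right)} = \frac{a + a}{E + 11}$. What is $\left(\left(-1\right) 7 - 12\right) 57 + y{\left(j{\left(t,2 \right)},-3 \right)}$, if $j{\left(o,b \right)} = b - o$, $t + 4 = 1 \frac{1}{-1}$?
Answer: $- \frac{4325}{4} \approx -1081.3$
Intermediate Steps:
$t = -5$ ($t = -4 + 1 \frac{1}{-1} = -4 + 1 \left(-1\right) = -4 - 1 = -5$)
$y{\left(a,E \right)} = \frac{2 a}{11 + E}$
$\left(\left(-1\right) 7 - 12\right) 57 + y{\left(j{\left(t,2 \right)},-3 \right)} = \left(\left(-1\right) 7 - 12\right) 57 + \frac{2 \left(2 - -5\right)}{11 - 3} = \left(-7 - 12\right) 57 + \frac{2 \left(2 + 5\right)}{8} = \left(-19\right) 57 + 2 \cdot 7 \cdot \frac{1}{8} = -1083 + \frac{7}{4} = - \frac{4325}{4}$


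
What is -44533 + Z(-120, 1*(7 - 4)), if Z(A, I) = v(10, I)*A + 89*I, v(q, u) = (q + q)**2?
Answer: -92266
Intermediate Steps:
v(q, u) = 4*q**2 (v(q, u) = (2*q)**2 = 4*q**2)
Z(A, I) = 89*I + 400*A (Z(A, I) = (4*10**2)*A + 89*I = (4*100)*A + 89*I = 400*A + 89*I = 89*I + 400*A)
-44533 + Z(-120, 1*(7 - 4)) = -44533 + (89*(1*(7 - 4)) + 400*(-120)) = -44533 + (89*(1*3) - 48000) = -44533 + (89*3 - 48000) = -44533 + (267 - 48000) = -44533 - 47733 = -92266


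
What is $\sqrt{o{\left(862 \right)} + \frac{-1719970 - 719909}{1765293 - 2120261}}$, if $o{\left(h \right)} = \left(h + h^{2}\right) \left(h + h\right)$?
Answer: $\frac{7 \sqrt{824475322497679018}}{177484} \approx 35812.0$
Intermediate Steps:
$o{\left(h \right)} = 2 h \left(h + h^{2}\right)$ ($o{\left(h \right)} = \left(h + h^{2}\right) 2 h = 2 h \left(h + h^{2}\right)$)
$\sqrt{o{\left(862 \right)} + \frac{-1719970 - 719909}{1765293 - 2120261}} = \sqrt{2 \cdot 862^{2} \left(1 + 862\right) + \frac{-1719970 - 719909}{1765293 - 2120261}} = \sqrt{2 \cdot 743044 \cdot 863 - \frac{2439879}{-354968}} = \sqrt{1282493944 - - \frac{2439879}{354968}} = \sqrt{1282493944 + \frac{2439879}{354968}} = \sqrt{\frac{455244312753671}{354968}} = \frac{7 \sqrt{824475322497679018}}{177484}$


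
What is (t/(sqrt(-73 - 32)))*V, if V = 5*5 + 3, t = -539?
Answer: 2156*I*sqrt(105)/15 ≈ 1472.8*I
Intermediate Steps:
V = 28 (V = 25 + 3 = 28)
(t/(sqrt(-73 - 32)))*V = -539/sqrt(-73 - 32)*28 = -539*(-I*sqrt(105)/105)*28 = -(-77)*I*sqrt(105)/15*28 = (77*I*sqrt(105)/15)*28 = 2156*I*sqrt(105)/15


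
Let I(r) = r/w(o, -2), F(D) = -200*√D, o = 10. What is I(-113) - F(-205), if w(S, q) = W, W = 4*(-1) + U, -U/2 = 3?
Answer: 113/10 + 200*I*√205 ≈ 11.3 + 2863.6*I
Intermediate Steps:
U = -6 (U = -2*3 = -6)
W = -10 (W = 4*(-1) - 6 = -4 - 6 = -10)
w(S, q) = -10
I(r) = -r/10 (I(r) = r/(-10) = r*(-⅒) = -r/10)
I(-113) - F(-205) = -⅒*(-113) - (-200)*√(-205) = 113/10 - (-200)*I*√205 = 113/10 + 200*I*√205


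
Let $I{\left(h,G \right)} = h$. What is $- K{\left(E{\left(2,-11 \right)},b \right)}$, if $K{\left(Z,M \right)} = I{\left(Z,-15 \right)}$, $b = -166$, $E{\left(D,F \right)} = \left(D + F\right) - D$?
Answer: $11$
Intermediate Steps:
$E{\left(D,F \right)} = F$
$K{\left(Z,M \right)} = Z$
$- K{\left(E{\left(2,-11 \right)},b \right)} = \left(-1\right) \left(-11\right) = 11$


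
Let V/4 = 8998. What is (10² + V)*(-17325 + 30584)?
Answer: 478543828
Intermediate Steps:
V = 35992 (V = 4*8998 = 35992)
(10² + V)*(-17325 + 30584) = (10² + 35992)*(-17325 + 30584) = (100 + 35992)*13259 = 36092*13259 = 478543828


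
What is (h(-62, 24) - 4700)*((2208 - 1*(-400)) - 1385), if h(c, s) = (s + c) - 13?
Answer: -5810473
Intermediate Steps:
h(c, s) = -13 + c + s (h(c, s) = (c + s) - 13 = -13 + c + s)
(h(-62, 24) - 4700)*((2208 - 1*(-400)) - 1385) = ((-13 - 62 + 24) - 4700)*((2208 - 1*(-400)) - 1385) = (-51 - 4700)*((2208 + 400) - 1385) = -4751*(2608 - 1385) = -4751*1223 = -5810473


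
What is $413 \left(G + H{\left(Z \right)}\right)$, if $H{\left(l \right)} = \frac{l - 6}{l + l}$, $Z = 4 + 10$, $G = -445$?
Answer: $-183667$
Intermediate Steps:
$Z = 14$
$H{\left(l \right)} = \frac{-6 + l}{2 l}$
$413 \left(G + H{\left(Z \right)}\right) = 413 \left(-445 + \frac{-6 + 14}{2 \cdot 14}\right) = 413 \left(-445 + \frac{1}{2} \cdot \frac{1}{14} \cdot 8\right) = 413 \left(-445 + \frac{2}{7}\right) = 413 \left(- \frac{3113}{7}\right) = -183667$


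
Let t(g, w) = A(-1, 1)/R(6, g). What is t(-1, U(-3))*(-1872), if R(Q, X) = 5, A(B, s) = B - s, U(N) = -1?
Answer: 3744/5 ≈ 748.80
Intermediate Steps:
t(g, w) = -⅖ (t(g, w) = (-1 - 1*1)/5 = (-1 - 1)*(⅕) = -2*⅕ = -⅖)
t(-1, U(-3))*(-1872) = -⅖*(-1872) = 3744/5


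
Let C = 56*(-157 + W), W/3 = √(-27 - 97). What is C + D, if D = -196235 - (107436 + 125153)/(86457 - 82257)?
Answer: -123049427/600 + 336*I*√31 ≈ -2.0508e+5 + 1870.8*I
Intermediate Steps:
W = 6*I*√31 (W = 3*√(-27 - 97) = 3*√(-124) = 3*(2*I*√31) = 6*I*√31 ≈ 33.407*I)
C = -8792 + 336*I*√31 (C = 56*(-157 + 6*I*√31) = -8792 + 336*I*√31 ≈ -8792.0 + 1870.8*I)
D = -117774227/600 (D = -196235 - 232589/4200 = -196235 - 1*33227/600 = -196235 - 33227/600 = -117774227/600 ≈ -1.9629e+5)
C + D = (-8792 + 336*I*√31) - 117774227/600 = -123049427/600 + 336*I*√31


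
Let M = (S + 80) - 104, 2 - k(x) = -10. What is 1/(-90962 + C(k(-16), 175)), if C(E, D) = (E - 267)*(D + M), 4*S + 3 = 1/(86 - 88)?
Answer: -8/1033951 ≈ -7.7373e-6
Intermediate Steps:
S = -7/8 (S = -¾ + 1/(4*(86 - 88)) = -¾ + (¼)/(-2) = -¾ + (¼)*(-½) = -¾ - ⅛ = -7/8 ≈ -0.87500)
k(x) = 12 (k(x) = 2 - 1*(-10) = 2 + 10 = 12)
M = -199/8 (M = (-7/8 + 80) - 104 = 633/8 - 104 = -199/8 ≈ -24.875)
C(E, D) = (-267 + E)*(-199/8 + D) (C(E, D) = (E - 267)*(D - 199/8) = (-267 + E)*(-199/8 + D))
1/(-90962 + C(k(-16), 175)) = 1/(-90962 + (53133/8 - 267*175 - 199/8*12 + 175*12)) = 1/(-90962 + (53133/8 - 46725 - 597/2 + 2100)) = 1/(-90962 - 306255/8) = 1/(-1033951/8) = -8/1033951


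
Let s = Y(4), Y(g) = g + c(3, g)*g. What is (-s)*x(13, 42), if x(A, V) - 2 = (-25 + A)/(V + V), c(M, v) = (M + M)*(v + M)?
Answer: -2236/7 ≈ -319.43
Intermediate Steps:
c(M, v) = 2*M*(M + v) (c(M, v) = (2*M)*(M + v) = 2*M*(M + v))
Y(g) = g + g*(18 + 6*g) (Y(g) = g + (2*3*(3 + g))*g = g + (18 + 6*g)*g = g + g*(18 + 6*g))
x(A, V) = 2 + (-25 + A)/(2*V) (x(A, V) = 2 + (-25 + A)/(V + V) = 2 + (-25 + A)/((2*V)) = 2 + (-25 + A)*(1/(2*V)) = 2 + (-25 + A)/(2*V))
s = 172 (s = 4*(19 + 6*4) = 4*(19 + 24) = 4*43 = 172)
(-s)*x(13, 42) = (-1*172)*((½)*(-25 + 13 + 4*42)/42) = -86*(-25 + 13 + 168)/42 = -86*156/42 = -172*13/7 = -2236/7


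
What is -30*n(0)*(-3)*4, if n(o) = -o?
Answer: 0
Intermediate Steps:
-30*n(0)*(-3)*4 = -30*-1*0*(-3)*4 = -30*0*(-3)*4 = -0*4 = -30*0 = 0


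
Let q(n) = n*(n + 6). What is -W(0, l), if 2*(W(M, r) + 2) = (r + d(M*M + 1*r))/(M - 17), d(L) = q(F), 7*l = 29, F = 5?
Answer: 445/119 ≈ 3.7395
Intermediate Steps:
q(n) = n*(6 + n)
l = 29/7 (l = (⅐)*29 = 29/7 ≈ 4.1429)
d(L) = 55 (d(L) = 5*(6 + 5) = 5*11 = 55)
W(M, r) = -2 + (55 + r)/(2*(-17 + M)) (W(M, r) = -2 + ((r + 55)/(M - 17))/2 = -2 + ((55 + r)/(-17 + M))/2 = -2 + (55 + r)/(2*(-17 + M)))
-W(0, l) = -(123 + 29/7 - 4*0)/(2*(-17 + 0)) = -(123 + 29/7 + 0)/(2*(-17)) = -(-1)*890/(2*17*7) = -1*(-445/119) = 445/119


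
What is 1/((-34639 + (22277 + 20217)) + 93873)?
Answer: 1/101728 ≈ 9.8301e-6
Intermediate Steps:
1/((-34639 + (22277 + 20217)) + 93873) = 1/((-34639 + 42494) + 93873) = 1/(7855 + 93873) = 1/101728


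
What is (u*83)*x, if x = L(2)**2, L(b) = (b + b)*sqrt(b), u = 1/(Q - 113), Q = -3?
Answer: -664/29 ≈ -22.897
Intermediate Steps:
u = -1/116 (u = 1/(-3 - 113) = 1/(-116) = -1/116 ≈ -0.0086207)
L(b) = 2*b**(3/2) (L(b) = (2*b)*sqrt(b) = 2*b**(3/2))
x = 32 (x = (2*2**(3/2))**2 = (2*(2*sqrt(2)))**2 = (4*sqrt(2))**2 = 32)
(u*83)*x = -1/116*83*32 = -83/116*32 = -664/29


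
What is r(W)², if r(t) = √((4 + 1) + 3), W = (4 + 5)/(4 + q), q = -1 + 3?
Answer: 8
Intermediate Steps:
q = 2
W = 3/2 (W = (4 + 5)/(4 + 2) = 9/6 = 9*(⅙) = 3/2 ≈ 1.5000)
r(t) = 2*√2 (r(t) = √(5 + 3) = √8 = 2*√2)
r(W)² = (2*√2)² = 8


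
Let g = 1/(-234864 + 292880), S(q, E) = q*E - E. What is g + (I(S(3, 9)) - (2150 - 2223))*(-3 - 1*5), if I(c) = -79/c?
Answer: -286599031/522144 ≈ -548.89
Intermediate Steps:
S(q, E) = -E + E*q (S(q, E) = E*q - E = -E + E*q)
g = 1/58016 ≈ 1.7237e-5
g + (I(S(3, 9)) - (2150 - 2223))*(-3 - 1*5) = 1/58016 + (-79*1/(9*(-1 + 3)) - (2150 - 2223))*(-3 - 1*5) = 1/58016 + (-79/(9*2) - 1*(-73))*(-3 - 5) = 1/58016 + (-79/18 + 73)*(-8) = 1/58016 + (1235/18)*(-8) = 1/58016 - 4940/9 = -286599031/522144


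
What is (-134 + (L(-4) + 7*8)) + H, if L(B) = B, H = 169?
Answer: 87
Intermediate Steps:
(-134 + (L(-4) + 7*8)) + H = (-134 + (-4 + 7*8)) + 169 = (-134 + (-4 + 56)) + 169 = (-134 + 52) + 169 = -82 + 169 = 87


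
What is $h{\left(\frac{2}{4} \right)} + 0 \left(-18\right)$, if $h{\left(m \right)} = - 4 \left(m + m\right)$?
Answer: $-4$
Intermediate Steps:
$h{\left(m \right)} = - 8 m$ ($h{\left(m \right)} = - 4 \cdot 2 m = - 8 m$)
$h{\left(\frac{2}{4} \right)} + 0 \left(-18\right) = - 8 \cdot \frac{2}{4} + 0 \left(-18\right) = - 8 \cdot 2 \cdot \frac{1}{4} + 0 = \left(-8\right) \frac{1}{2} + 0 = -4 + 0 = -4$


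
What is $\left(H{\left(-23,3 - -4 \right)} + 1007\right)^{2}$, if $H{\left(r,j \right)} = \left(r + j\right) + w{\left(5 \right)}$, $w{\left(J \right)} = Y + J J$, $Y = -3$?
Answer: $1026169$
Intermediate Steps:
$w{\left(J \right)} = -3 + J^{2}$ ($w{\left(J \right)} = -3 + J J = -3 + J^{2}$)
$H{\left(r,j \right)} = 22 + j + r$ ($H{\left(r,j \right)} = \left(r + j\right) - \left(3 - 5^{2}\right) = \left(j + r\right) + \left(-3 + 25\right) = \left(j + r\right) + 22 = 22 + j + r$)
$\left(H{\left(-23,3 - -4 \right)} + 1007\right)^{2} = \left(\left(22 + \left(3 - -4\right) - 23\right) + 1007\right)^{2} = \left(\left(22 + \left(3 + 4\right) - 23\right) + 1007\right)^{2} = \left(\left(22 + 7 - 23\right) + 1007\right)^{2} = \left(6 + 1007\right)^{2} = 1013^{2} = 1026169$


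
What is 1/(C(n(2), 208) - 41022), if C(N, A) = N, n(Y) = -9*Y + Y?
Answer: -1/41038 ≈ -2.4368e-5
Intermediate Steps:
n(Y) = -8*Y
1/(C(n(2), 208) - 41022) = 1/(-8*2 - 41022) = 1/(-16 - 41022) = 1/(-41038) = -1/41038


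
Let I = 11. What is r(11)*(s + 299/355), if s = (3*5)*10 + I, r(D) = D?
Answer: 631994/355 ≈ 1780.3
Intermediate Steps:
s = 161 (s = (3*5)*10 + 11 = 15*10 + 11 = 150 + 11 = 161)
r(11)*(s + 299/355) = 11*(161 + 299/355) = 11*(57454/355) = 631994/355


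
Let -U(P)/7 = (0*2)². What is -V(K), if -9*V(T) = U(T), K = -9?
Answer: 0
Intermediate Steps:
U(P) = 0 (U(P) = -7*(0*2)² = -7*0² = -7*0 = 0)
V(T) = 0 (V(T) = -⅑*0 = 0)
-V(K) = -1*0 = 0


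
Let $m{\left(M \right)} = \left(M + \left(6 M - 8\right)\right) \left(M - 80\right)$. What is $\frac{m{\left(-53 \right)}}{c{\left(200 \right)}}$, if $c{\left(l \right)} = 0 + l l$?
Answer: $\frac{50407}{40000} \approx 1.2602$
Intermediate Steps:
$c{\left(l \right)} = l^{2}$ ($c{\left(l \right)} = 0 + l^{2} = l^{2}$)
$m{\left(M \right)} = \left(-80 + M\right) \left(-8 + 7 M\right)$ ($m{\left(M \right)} = \left(M + \left(-8 + 6 M\right)\right) \left(-80 + M\right) = \left(-8 + 7 M\right) \left(-80 + M\right) = \left(-80 + M\right) \left(-8 + 7 M\right)$)
$\frac{m{\left(-53 \right)}}{c{\left(200 \right)}} = \frac{640 - -30104 + 7 \left(-53\right)^{2}}{200^{2}} = \frac{640 + 30104 + 7 \cdot 2809}{40000} = \left(640 + 30104 + 19663\right) \frac{1}{40000} = 50407 \cdot \frac{1}{40000} = \frac{50407}{40000}$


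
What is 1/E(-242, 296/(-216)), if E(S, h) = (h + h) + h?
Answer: -9/37 ≈ -0.24324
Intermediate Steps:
E(S, h) = 3*h (E(S, h) = 2*h + h = 3*h)
1/E(-242, 296/(-216)) = 1/(3*(296/(-216))) = 1/(3*(296*(-1/216))) = 1/(3*(-37/27)) = 1/(-37/9) = -9/37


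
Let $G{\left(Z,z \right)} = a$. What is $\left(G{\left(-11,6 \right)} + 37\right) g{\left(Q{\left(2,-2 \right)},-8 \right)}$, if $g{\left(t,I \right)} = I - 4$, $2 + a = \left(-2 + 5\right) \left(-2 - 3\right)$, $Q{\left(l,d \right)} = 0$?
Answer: $-240$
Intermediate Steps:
$a = -17$ ($a = -2 + \left(-2 + 5\right) \left(-2 - 3\right) = -2 + 3 \left(-2 + \left(-5 + 2\right)\right) = -2 + 3 \left(-2 - 3\right) = -2 + 3 \left(-5\right) = -2 - 15 = -17$)
$g{\left(t,I \right)} = -4 + I$ ($g{\left(t,I \right)} = I - 4 = -4 + I$)
$G{\left(Z,z \right)} = -17$
$\left(G{\left(-11,6 \right)} + 37\right) g{\left(Q{\left(2,-2 \right)},-8 \right)} = \left(-17 + 37\right) \left(-4 - 8\right) = 20 \left(-12\right) = -240$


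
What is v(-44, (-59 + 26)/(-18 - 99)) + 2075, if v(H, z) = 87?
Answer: 2162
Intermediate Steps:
v(-44, (-59 + 26)/(-18 - 99)) + 2075 = 87 + 2075 = 2162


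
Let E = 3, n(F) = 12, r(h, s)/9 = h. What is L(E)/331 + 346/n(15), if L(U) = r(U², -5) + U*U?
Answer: 57803/1986 ≈ 29.105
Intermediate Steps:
r(h, s) = 9*h
L(U) = 10*U² (L(U) = 9*U² + U*U = 9*U² + U² = 10*U²)
L(E)/331 + 346/n(15) = (10*3²)/331 + 346/12 = (10*9)*(1/331) + 346*(1/12) = 90*(1/331) + 173/6 = 90/331 + 173/6 = 57803/1986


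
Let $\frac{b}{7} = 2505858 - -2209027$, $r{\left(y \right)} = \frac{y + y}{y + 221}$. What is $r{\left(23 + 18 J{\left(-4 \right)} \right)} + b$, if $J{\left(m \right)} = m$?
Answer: $\frac{2838360721}{86} \approx 3.3004 \cdot 10^{7}$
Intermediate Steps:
$r{\left(y \right)} = \frac{2 y}{221 + y}$
$b = 33004195$ ($b = 7 \left(2505858 - -2209027\right) = 7 \left(2505858 + 2209027\right) = 7 \cdot 4714885 = 33004195$)
$r{\left(23 + 18 J{\left(-4 \right)} \right)} + b = \frac{2 \left(23 + 18 \left(-4\right)\right)}{221 + \left(23 + 18 \left(-4\right)\right)} + 33004195 = \frac{2 \left(23 - 72\right)}{221 + \left(23 - 72\right)} + 33004195 = 2 \left(-49\right) \frac{1}{221 - 49} + 33004195 = 2 \left(-49\right) \frac{1}{172} + 33004195 = - \frac{49}{86} + 33004195 = \frac{2838360721}{86}$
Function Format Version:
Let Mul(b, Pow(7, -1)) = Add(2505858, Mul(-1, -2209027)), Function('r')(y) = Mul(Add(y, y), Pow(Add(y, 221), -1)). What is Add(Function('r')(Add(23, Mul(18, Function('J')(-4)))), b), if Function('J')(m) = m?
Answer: Rational(2838360721, 86) ≈ 3.3004e+7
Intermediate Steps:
Function('r')(y) = Mul(2, y, Pow(Add(221, y), -1)) (Function('r')(y) = Mul(Mul(2, y), Pow(Add(221, y), -1)) = Mul(2, y, Pow(Add(221, y), -1)))
b = 33004195 (b = Mul(7, Add(2505858, Mul(-1, -2209027))) = Mul(7, Add(2505858, 2209027)) = Mul(7, 4714885) = 33004195)
Add(Function('r')(Add(23, Mul(18, Function('J')(-4)))), b) = Add(Mul(2, Add(23, Mul(18, -4)), Pow(Add(221, Add(23, Mul(18, -4))), -1)), 33004195) = Add(Mul(2, Add(23, -72), Pow(Add(221, Add(23, -72)), -1)), 33004195) = Add(Mul(2, -49, Pow(Add(221, -49), -1)), 33004195) = Add(Mul(2, -49, Pow(172, -1)), 33004195) = Add(Mul(2, -49, Rational(1, 172)), 33004195) = Add(Rational(-49, 86), 33004195) = Rational(2838360721, 86)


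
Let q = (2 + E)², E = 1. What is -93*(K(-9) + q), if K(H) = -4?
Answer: -465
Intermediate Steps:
q = 9 (q = (2 + 1)² = 3² = 9)
-93*(K(-9) + q) = -93*(-4 + 9) = -93*5 = -465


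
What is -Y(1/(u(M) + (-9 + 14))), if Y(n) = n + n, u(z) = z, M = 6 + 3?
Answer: -⅐ ≈ -0.14286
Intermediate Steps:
M = 9
Y(n) = 2*n
-Y(1/(u(M) + (-9 + 14))) = -2/(9 + (-9 + 14)) = -2/(9 + 5) = -2/14 = -1*⅐ = -⅐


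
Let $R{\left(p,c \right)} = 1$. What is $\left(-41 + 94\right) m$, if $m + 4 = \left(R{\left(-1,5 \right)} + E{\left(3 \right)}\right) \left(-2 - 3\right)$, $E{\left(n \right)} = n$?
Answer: $-1272$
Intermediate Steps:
$m = -24$ ($m = -4 + \left(1 + 3\right) \left(-2 - 3\right) = -4 + 4 \left(-5\right) = -4 - 20 = -24$)
$\left(-41 + 94\right) m = \left(-41 + 94\right) \left(-24\right) = 53 \left(-24\right) = -1272$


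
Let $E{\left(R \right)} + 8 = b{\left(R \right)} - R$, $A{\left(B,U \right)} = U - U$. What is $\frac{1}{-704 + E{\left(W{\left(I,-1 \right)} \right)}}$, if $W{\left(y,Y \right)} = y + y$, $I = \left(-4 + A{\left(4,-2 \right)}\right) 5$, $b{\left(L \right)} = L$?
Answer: $- \frac{1}{712} \approx -0.0014045$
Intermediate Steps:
$A{\left(B,U \right)} = 0$
$I = -20$ ($I = \left(-4 + 0\right) 5 = \left(-4\right) 5 = -20$)
$W{\left(y,Y \right)} = 2 y$
$E{\left(R \right)} = -8$ ($E{\left(R \right)} = -8 + \left(R - R\right) = -8 + 0 = -8$)
$\frac{1}{-704 + E{\left(W{\left(I,-1 \right)} \right)}} = \frac{1}{-704 - 8} = \frac{1}{-712} = - \frac{1}{712}$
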